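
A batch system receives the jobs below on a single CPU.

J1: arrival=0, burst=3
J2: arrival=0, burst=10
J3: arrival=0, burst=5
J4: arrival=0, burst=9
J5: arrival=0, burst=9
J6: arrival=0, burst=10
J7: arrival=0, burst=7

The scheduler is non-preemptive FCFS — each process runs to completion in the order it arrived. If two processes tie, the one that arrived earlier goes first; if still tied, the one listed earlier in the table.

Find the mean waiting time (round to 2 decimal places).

20.43

Gantt: | J1 0-3 | J2 3-13 | J3 13-18 | J4 18-27 | J5 27-36 | J6 36-46 | J7 46-53 |
Completion: J1=3  J2=13  J3=18  J4=27  J5=36  J6=46  J7=53
Turnaround (C−A): J1=3  J2=13  J3=18  J4=27  J5=36  J6=46  J7=53
Waiting times: J1=0, J2=3, J3=13, J4=18, J5=27, J6=36, J7=46
Average waiting = (0+3+13+18+27+36+46) / 7 = 143/7 = 20.43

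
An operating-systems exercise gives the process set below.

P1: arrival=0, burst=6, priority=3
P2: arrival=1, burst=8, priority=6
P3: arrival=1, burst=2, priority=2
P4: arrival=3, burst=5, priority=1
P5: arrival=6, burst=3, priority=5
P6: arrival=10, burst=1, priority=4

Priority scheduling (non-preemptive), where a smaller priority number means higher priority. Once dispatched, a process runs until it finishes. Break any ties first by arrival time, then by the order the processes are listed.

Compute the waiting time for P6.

3

Schedule: | P1 0-6 | P4 6-11 | P3 11-13 | P6 13-14 | P5 14-17 | P2 17-25 |
Completion: P1=6  P2=25  P3=13  P4=11  P5=17  P6=14
Turnaround (C−A): P1=6  P2=24  P3=12  P4=8  P5=11  P6=4
Waiting(P6) = turnaround − burst = 4 − 1 = 3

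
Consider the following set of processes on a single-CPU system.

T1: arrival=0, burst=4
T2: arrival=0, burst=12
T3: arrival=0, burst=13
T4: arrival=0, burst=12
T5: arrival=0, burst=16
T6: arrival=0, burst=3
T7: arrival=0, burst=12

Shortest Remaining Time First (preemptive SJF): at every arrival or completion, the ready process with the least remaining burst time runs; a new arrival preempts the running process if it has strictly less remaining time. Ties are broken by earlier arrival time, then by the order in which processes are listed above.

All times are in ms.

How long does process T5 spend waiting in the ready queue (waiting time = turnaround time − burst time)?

Schedule: | T6 0-3 | T1 3-7 | T2 7-19 | T4 19-31 | T7 31-43 | T3 43-56 | T5 56-72 |
Completion: T1=7  T2=19  T3=56  T4=31  T5=72  T6=3  T7=43
Turnaround (C−A): T1=7  T2=19  T3=56  T4=31  T5=72  T6=3  T7=43
Waiting(T5) = turnaround − burst = 72 − 16 = 56

56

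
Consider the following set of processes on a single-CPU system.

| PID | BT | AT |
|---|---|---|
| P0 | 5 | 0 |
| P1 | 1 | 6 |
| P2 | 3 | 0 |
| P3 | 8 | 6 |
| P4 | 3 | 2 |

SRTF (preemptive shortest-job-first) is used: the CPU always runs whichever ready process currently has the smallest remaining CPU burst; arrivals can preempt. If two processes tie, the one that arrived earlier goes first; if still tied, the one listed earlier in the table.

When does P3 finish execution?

20

Timeline: | P2 0-3 | P4 3-6 | P1 6-7 | P0 7-12 | P3 12-20 |
Completion: P0=12  P1=7  P2=3  P3=20  P4=6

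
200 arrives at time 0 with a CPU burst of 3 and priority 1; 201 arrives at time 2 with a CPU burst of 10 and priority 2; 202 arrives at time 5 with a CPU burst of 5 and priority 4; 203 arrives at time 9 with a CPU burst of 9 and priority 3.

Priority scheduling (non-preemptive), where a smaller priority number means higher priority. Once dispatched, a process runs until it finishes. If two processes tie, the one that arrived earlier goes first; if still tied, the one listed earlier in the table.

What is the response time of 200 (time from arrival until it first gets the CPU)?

0

Schedule: | 200 0-3 | 201 3-13 | 203 13-22 | 202 22-27 |
Completion: 200=3  201=13  202=27  203=22
Turnaround (C−A): 200=3  201=11  202=22  203=13
Response(200) = first start − arrival = 0 − 0 = 0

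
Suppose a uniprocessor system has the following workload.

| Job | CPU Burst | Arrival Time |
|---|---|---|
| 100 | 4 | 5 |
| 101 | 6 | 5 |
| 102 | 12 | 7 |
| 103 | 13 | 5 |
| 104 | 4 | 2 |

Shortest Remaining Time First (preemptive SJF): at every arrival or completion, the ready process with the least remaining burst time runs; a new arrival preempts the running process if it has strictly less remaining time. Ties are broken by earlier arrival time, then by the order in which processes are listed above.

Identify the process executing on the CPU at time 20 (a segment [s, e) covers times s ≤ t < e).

102

Timeline: | idle 0-2 | 104 2-6 | 100 6-10 | 101 10-16 | 102 16-28 | 103 28-41 |
Completion: 100=10  101=16  102=28  103=41  104=6
Turnaround (C−A): 100=5  101=11  102=21  103=36  104=4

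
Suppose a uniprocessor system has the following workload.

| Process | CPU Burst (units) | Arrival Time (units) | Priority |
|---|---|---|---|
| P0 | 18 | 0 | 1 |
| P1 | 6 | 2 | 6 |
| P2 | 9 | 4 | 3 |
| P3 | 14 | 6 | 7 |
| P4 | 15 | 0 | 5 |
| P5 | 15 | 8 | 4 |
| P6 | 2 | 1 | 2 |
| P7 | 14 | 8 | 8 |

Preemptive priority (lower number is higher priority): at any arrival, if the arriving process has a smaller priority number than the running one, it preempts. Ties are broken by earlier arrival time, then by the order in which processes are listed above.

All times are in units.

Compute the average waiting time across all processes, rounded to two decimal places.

Schedule: | P0 0-18 | P6 18-20 | P2 20-29 | P5 29-44 | P4 44-59 | P1 59-65 | P3 65-79 | P7 79-93 |
Completion: P0=18  P1=65  P2=29  P3=79  P4=59  P5=44  P6=20  P7=93
Waiting times: P0=0, P1=57, P2=16, P3=59, P4=44, P5=21, P6=17, P7=71
Average waiting = (0+57+16+59+44+21+17+71) / 8 = 285/8 = 35.63

35.63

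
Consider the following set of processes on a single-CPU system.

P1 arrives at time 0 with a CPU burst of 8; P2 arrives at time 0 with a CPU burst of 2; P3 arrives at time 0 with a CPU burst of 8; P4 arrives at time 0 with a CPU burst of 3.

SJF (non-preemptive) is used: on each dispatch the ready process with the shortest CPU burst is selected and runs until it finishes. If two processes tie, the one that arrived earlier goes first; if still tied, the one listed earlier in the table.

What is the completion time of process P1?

13

Timeline: | P2 0-2 | P4 2-5 | P1 5-13 | P3 13-21 |
Completion: P1=13  P2=2  P3=21  P4=5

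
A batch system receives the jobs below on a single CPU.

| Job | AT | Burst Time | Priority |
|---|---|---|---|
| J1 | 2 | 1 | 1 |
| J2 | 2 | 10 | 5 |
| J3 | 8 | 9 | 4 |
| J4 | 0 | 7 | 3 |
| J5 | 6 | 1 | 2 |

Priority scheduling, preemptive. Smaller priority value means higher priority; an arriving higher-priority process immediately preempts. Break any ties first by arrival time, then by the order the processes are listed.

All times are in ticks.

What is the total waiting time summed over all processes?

19

Timeline: | J4 0-2 | J1 2-3 | J4 3-6 | J5 6-7 | J4 7-9 | J3 9-18 | J2 18-28 |
Completion: J1=3  J2=28  J3=18  J4=9  J5=7
Turnaround (C−A): J1=1  J2=26  J3=10  J4=9  J5=1
Waiting = turnaround − burst: J1=0, J2=16, J3=1, J4=2, J5=0
Total waiting = 0 + 16 + 1 + 2 + 0 = 19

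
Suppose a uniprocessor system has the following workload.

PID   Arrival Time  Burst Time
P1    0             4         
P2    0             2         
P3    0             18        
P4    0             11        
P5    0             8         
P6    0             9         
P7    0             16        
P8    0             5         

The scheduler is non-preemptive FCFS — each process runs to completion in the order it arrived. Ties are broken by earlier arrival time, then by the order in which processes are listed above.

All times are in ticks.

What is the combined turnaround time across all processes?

305

Schedule: | P1 0-4 | P2 4-6 | P3 6-24 | P4 24-35 | P5 35-43 | P6 43-52 | P7 52-68 | P8 68-73 |
Completion: P1=4  P2=6  P3=24  P4=35  P5=43  P6=52  P7=68  P8=73
Turnaround = completion − arrival: P1=4, P2=6, P3=24, P4=35, P5=43, P6=52, P7=68, P8=73
Total turnaround = 4 + 6 + 24 + 35 + 43 + 52 + 68 + 73 = 305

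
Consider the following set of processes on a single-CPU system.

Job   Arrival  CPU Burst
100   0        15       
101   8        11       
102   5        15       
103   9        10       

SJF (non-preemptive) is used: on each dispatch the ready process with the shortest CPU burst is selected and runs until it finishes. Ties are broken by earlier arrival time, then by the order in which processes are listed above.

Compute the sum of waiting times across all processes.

Timeline: | 100 0-15 | 103 15-25 | 101 25-36 | 102 36-51 |
Completion: 100=15  101=36  102=51  103=25
Waiting = turnaround − burst: 100=0, 101=17, 102=31, 103=6
Total waiting = 0 + 17 + 31 + 6 = 54

54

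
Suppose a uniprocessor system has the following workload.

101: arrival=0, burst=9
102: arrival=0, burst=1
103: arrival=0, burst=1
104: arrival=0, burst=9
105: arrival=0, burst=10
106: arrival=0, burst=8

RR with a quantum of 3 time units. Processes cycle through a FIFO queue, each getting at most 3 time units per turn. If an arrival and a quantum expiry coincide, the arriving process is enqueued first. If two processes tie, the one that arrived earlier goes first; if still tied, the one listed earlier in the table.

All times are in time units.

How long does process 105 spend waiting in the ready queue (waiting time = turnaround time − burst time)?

Schedule: | 101 0-3 | 102 3-4 | 103 4-5 | 104 5-8 | 105 8-11 | 106 11-14 | 101 14-17 | 104 17-20 | 105 20-23 | 106 23-26 | 101 26-29 | 104 29-32 | 105 32-35 | 106 35-37 | 105 37-38 |
Completion: 101=29  102=4  103=5  104=32  105=38  106=37
Turnaround (C−A): 101=29  102=4  103=5  104=32  105=38  106=37
Waiting(105) = turnaround − burst = 38 − 10 = 28

28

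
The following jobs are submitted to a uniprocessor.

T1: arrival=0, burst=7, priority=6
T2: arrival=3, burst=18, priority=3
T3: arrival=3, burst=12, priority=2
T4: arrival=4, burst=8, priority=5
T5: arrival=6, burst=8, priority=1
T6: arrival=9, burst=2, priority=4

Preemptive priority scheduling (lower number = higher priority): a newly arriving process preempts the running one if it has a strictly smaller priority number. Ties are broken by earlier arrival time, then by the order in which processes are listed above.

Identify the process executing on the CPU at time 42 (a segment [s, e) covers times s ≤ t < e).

T6

Schedule: | T1 0-3 | T3 3-6 | T5 6-14 | T3 14-23 | T2 23-41 | T6 41-43 | T4 43-51 | T1 51-55 |
Completion: T1=55  T2=41  T3=23  T4=51  T5=14  T6=43
Turnaround (C−A): T1=55  T2=38  T3=20  T4=47  T5=8  T6=34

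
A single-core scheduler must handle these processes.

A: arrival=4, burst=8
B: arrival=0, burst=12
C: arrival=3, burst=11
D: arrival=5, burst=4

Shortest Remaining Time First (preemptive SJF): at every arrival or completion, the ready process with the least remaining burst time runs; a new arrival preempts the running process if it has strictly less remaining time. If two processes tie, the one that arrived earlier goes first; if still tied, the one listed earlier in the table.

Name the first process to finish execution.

D

Schedule: | B 0-5 | D 5-9 | B 9-16 | A 16-24 | C 24-35 |
Completion: A=24  B=16  C=35  D=9
Turnaround (C−A): A=20  B=16  C=32  D=4
Finish order: D → B → A → C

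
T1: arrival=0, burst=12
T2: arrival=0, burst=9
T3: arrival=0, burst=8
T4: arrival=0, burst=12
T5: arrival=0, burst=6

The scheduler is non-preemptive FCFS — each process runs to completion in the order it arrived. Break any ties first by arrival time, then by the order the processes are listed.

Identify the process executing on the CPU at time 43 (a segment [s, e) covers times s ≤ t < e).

Gantt: | T1 0-12 | T2 12-21 | T3 21-29 | T4 29-41 | T5 41-47 |
Completion: T1=12  T2=21  T3=29  T4=41  T5=47
Turnaround (C−A): T1=12  T2=21  T3=29  T4=41  T5=47

T5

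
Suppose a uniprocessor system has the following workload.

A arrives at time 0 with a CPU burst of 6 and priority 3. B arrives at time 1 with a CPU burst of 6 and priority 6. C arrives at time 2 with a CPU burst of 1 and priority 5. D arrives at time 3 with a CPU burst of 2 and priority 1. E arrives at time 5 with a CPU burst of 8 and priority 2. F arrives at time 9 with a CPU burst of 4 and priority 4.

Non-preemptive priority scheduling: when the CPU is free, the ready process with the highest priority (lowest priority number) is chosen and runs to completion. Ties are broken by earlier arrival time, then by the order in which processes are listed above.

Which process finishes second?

Timeline: | A 0-6 | D 6-8 | E 8-16 | F 16-20 | C 20-21 | B 21-27 |
Completion: A=6  B=27  C=21  D=8  E=16  F=20
Turnaround (C−A): A=6  B=26  C=19  D=5  E=11  F=11
Finish order: A → D → E → F → C → B

D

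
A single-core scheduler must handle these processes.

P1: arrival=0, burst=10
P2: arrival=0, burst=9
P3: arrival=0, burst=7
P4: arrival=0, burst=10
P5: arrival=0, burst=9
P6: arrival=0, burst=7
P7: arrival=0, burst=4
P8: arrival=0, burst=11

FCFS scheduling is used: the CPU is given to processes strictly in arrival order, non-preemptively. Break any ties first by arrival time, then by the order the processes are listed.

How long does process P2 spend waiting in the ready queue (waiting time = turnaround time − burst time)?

10

Gantt: | P1 0-10 | P2 10-19 | P3 19-26 | P4 26-36 | P5 36-45 | P6 45-52 | P7 52-56 | P8 56-67 |
Completion: P1=10  P2=19  P3=26  P4=36  P5=45  P6=52  P7=56  P8=67
Waiting(P2) = turnaround − burst = 19 − 9 = 10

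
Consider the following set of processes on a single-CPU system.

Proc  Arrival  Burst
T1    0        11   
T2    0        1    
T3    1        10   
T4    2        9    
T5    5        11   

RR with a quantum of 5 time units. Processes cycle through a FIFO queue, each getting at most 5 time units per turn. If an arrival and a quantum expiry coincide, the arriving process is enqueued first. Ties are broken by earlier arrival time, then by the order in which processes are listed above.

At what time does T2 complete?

Schedule: | T1 0-5 | T2 5-6 | T3 6-11 | T4 11-16 | T5 16-21 | T1 21-26 | T3 26-31 | T4 31-35 | T5 35-40 | T1 40-41 | T5 41-42 |
Completion: T1=41  T2=6  T3=31  T4=35  T5=42
Turnaround (C−A): T1=41  T2=6  T3=30  T4=33  T5=37

6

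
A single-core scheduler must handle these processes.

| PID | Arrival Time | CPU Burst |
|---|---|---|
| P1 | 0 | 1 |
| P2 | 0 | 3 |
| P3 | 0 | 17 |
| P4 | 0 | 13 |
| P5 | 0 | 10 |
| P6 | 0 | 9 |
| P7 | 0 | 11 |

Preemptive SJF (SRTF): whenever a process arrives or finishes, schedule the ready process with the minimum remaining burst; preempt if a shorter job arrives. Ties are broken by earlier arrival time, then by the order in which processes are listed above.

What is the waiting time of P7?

Schedule: | P1 0-1 | P2 1-4 | P6 4-13 | P5 13-23 | P7 23-34 | P4 34-47 | P3 47-64 |
Completion: P1=1  P2=4  P3=64  P4=47  P5=23  P6=13  P7=34
Waiting(P7) = turnaround − burst = 34 − 11 = 23

23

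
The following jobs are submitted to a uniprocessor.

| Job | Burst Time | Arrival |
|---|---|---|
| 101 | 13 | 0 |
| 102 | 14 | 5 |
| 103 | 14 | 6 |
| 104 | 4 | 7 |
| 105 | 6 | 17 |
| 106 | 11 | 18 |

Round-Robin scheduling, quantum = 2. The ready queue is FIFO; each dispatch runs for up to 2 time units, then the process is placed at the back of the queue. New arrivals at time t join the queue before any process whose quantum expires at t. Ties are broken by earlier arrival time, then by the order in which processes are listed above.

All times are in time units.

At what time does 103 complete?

61

Schedule: | 101 0-6 | 102 6-8 | 103 8-10 | 101 10-12 | 104 12-14 | 102 14-16 | 103 16-18 | 101 18-20 | 104 20-22 | 102 22-24 | 105 24-26 | 106 26-28 | 103 28-30 | 101 30-32 | 102 32-34 | 105 34-36 | 106 36-38 | 103 38-40 | 101 40-41 | 102 41-43 | 105 43-45 | 106 45-47 | 103 47-49 | 102 49-51 | 106 51-53 | 103 53-55 | 102 55-57 | 106 57-59 | 103 59-61 | 106 61-62 |
Completion: 101=41  102=57  103=61  104=22  105=45  106=62
Turnaround (C−A): 101=41  102=52  103=55  104=15  105=28  106=44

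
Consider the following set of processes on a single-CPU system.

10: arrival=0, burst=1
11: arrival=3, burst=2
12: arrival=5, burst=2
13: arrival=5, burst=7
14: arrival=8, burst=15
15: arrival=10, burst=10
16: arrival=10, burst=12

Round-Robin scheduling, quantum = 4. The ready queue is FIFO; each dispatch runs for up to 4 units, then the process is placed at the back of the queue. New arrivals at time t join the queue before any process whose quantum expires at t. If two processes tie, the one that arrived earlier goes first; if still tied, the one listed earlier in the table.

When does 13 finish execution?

26

Gantt: | 10 0-1 | idle 1-3 | 11 3-5 | 12 5-7 | 13 7-11 | 14 11-15 | 15 15-19 | 16 19-23 | 13 23-26 | 14 26-30 | 15 30-34 | 16 34-38 | 14 38-42 | 15 42-44 | 16 44-48 | 14 48-51 |
Completion: 10=1  11=5  12=7  13=26  14=51  15=44  16=48
Turnaround (C−A): 10=1  11=2  12=2  13=21  14=43  15=34  16=38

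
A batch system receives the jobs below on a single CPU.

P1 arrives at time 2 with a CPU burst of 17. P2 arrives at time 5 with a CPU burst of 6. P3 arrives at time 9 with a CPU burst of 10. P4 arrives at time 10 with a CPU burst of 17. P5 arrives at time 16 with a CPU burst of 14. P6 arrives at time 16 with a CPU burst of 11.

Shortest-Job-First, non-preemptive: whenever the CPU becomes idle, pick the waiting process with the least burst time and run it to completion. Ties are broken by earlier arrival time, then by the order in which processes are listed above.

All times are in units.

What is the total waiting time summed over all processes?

129

Schedule: | idle 0-2 | P1 2-19 | P2 19-25 | P3 25-35 | P6 35-46 | P5 46-60 | P4 60-77 |
Completion: P1=19  P2=25  P3=35  P4=77  P5=60  P6=46
Waiting = turnaround − burst: P1=0, P2=14, P3=16, P4=50, P5=30, P6=19
Total waiting = 0 + 14 + 16 + 50 + 30 + 19 = 129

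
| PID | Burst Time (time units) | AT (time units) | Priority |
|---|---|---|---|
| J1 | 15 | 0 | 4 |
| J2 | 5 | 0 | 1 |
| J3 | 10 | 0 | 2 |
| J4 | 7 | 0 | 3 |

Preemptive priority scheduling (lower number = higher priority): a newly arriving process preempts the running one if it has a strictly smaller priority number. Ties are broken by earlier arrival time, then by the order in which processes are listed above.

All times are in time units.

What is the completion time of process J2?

5

Gantt: | J2 0-5 | J3 5-15 | J4 15-22 | J1 22-37 |
Completion: J1=37  J2=5  J3=15  J4=22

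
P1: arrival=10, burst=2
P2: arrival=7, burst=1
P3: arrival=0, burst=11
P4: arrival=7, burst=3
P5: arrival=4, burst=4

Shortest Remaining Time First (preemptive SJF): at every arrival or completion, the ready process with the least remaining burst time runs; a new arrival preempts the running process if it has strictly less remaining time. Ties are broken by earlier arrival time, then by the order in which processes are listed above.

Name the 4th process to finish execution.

Schedule: | P3 0-4 | P5 4-8 | P2 8-9 | P4 9-12 | P1 12-14 | P3 14-21 |
Completion: P1=14  P2=9  P3=21  P4=12  P5=8
Finish order: P5 → P2 → P4 → P1 → P3

P1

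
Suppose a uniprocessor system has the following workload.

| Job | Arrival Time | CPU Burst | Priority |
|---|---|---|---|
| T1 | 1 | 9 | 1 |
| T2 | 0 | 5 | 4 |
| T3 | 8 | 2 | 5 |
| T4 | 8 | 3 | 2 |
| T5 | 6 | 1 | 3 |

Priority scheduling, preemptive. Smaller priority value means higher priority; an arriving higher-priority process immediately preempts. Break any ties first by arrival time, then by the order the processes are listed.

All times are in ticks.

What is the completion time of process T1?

Schedule: | T2 0-1 | T1 1-10 | T4 10-13 | T5 13-14 | T2 14-18 | T3 18-20 |
Completion: T1=10  T2=18  T3=20  T4=13  T5=14
Turnaround (C−A): T1=9  T2=18  T3=12  T4=5  T5=8

10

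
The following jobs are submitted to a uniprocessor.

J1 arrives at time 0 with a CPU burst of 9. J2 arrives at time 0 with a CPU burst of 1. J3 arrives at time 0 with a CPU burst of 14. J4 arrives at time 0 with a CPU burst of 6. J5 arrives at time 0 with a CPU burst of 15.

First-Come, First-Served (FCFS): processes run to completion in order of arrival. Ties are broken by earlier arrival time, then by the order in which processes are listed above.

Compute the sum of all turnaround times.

118

Timeline: | J1 0-9 | J2 9-10 | J3 10-24 | J4 24-30 | J5 30-45 |
Completion: J1=9  J2=10  J3=24  J4=30  J5=45
Turnaround = completion − arrival: J1=9, J2=10, J3=24, J4=30, J5=45
Total turnaround = 9 + 10 + 24 + 30 + 45 = 118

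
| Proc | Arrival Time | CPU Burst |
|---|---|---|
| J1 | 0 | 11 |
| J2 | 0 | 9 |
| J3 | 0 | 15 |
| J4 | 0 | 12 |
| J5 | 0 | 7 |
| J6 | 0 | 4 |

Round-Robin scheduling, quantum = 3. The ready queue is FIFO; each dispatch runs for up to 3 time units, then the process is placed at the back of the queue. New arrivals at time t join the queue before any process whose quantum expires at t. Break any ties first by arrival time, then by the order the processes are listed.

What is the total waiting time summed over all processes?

Schedule: | J1 0-3 | J2 3-6 | J3 6-9 | J4 9-12 | J5 12-15 | J6 15-18 | J1 18-21 | J2 21-24 | J3 24-27 | J4 27-30 | J5 30-33 | J6 33-34 | J1 34-37 | J2 37-40 | J3 40-43 | J4 43-46 | J5 46-47 | J1 47-49 | J3 49-52 | J4 52-55 | J3 55-58 |
Completion: J1=49  J2=40  J3=58  J4=55  J5=47  J6=34
Turnaround (C−A): J1=49  J2=40  J3=58  J4=55  J5=47  J6=34
Waiting = turnaround − burst: J1=38, J2=31, J3=43, J4=43, J5=40, J6=30
Total waiting = 38 + 31 + 43 + 43 + 40 + 30 = 225

225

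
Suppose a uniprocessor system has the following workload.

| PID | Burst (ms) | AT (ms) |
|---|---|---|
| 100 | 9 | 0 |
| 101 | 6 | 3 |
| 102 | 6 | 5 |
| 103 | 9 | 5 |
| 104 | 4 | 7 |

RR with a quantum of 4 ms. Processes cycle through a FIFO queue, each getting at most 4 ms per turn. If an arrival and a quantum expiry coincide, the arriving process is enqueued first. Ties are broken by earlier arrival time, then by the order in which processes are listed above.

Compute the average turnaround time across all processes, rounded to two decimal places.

24.00

Schedule: | 100 0-4 | 101 4-8 | 100 8-12 | 102 12-16 | 103 16-20 | 104 20-24 | 101 24-26 | 100 26-27 | 102 27-29 | 103 29-34 |
Completion: 100=27  101=26  102=29  103=34  104=24
Turnaround times: 100=27, 101=23, 102=24, 103=29, 104=17
Average turnaround = (27+23+24+29+17) / 5 = 120/5 = 24.00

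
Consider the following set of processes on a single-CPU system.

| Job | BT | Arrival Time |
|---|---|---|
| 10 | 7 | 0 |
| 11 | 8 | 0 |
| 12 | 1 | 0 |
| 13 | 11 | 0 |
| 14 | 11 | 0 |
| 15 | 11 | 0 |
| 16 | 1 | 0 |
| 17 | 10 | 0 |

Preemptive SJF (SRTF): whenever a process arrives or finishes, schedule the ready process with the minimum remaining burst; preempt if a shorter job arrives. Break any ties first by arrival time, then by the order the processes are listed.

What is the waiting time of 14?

Gantt: | 12 0-1 | 16 1-2 | 10 2-9 | 11 9-17 | 17 17-27 | 13 27-38 | 14 38-49 | 15 49-60 |
Completion: 10=9  11=17  12=1  13=38  14=49  15=60  16=2  17=27
Waiting(14) = turnaround − burst = 49 − 11 = 38

38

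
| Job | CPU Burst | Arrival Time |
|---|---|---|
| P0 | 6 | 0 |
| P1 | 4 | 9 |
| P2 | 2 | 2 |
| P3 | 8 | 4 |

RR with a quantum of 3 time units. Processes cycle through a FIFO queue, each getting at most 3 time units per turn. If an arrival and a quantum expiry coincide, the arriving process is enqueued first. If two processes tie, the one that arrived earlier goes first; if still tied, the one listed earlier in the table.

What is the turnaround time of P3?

16

Timeline: | P0 0-3 | P2 3-5 | P0 5-8 | P3 8-11 | P1 11-14 | P3 14-17 | P1 17-18 | P3 18-20 |
Completion: P0=8  P1=18  P2=5  P3=20
Turnaround(P3) = completion − arrival = 20 − 4 = 16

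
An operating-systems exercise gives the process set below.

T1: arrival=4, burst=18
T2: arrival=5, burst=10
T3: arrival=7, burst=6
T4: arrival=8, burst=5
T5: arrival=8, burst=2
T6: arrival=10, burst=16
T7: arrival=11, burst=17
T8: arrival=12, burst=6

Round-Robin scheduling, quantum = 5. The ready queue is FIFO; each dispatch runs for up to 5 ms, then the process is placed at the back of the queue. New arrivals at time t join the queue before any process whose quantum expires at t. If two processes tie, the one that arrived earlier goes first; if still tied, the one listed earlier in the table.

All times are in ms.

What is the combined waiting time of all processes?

Schedule: | idle 0-4 | T1 4-9 | T2 9-14 | T3 14-19 | T4 19-24 | T5 24-26 | T1 26-31 | T6 31-36 | T7 36-41 | T8 41-46 | T2 46-51 | T3 51-52 | T1 52-57 | T6 57-62 | T7 62-67 | T8 67-68 | T1 68-71 | T6 71-76 | T7 76-81 | T6 81-82 | T7 82-84 |
Completion: T1=71  T2=51  T3=52  T4=24  T5=26  T6=82  T7=84  T8=68
Waiting = turnaround − burst: T1=49, T2=36, T3=39, T4=11, T5=16, T6=56, T7=56, T8=50
Total waiting = 49 + 36 + 39 + 11 + 16 + 56 + 56 + 50 = 313

313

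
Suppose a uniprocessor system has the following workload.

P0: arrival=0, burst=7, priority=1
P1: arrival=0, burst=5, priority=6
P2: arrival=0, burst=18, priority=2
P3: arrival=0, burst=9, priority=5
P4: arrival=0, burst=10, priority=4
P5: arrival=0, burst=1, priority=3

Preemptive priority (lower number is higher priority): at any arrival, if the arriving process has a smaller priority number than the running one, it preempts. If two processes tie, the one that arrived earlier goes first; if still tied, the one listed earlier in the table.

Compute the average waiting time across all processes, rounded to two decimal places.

23.17

Gantt: | P0 0-7 | P2 7-25 | P5 25-26 | P4 26-36 | P3 36-45 | P1 45-50 |
Completion: P0=7  P1=50  P2=25  P3=45  P4=36  P5=26
Turnaround (C−A): P0=7  P1=50  P2=25  P3=45  P4=36  P5=26
Waiting times: P0=0, P1=45, P2=7, P3=36, P4=26, P5=25
Average waiting = (0+45+7+36+26+25) / 6 = 139/6 = 23.17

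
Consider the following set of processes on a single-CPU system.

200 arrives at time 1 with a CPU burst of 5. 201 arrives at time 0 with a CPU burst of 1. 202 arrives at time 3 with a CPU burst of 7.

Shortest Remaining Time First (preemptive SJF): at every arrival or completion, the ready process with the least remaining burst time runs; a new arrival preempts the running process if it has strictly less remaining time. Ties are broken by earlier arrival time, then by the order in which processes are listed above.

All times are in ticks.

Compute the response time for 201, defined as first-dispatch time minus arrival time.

0

Timeline: | 201 0-1 | 200 1-6 | 202 6-13 |
Completion: 200=6  201=1  202=13
Turnaround (C−A): 200=5  201=1  202=10
Response(201) = first start − arrival = 0 − 0 = 0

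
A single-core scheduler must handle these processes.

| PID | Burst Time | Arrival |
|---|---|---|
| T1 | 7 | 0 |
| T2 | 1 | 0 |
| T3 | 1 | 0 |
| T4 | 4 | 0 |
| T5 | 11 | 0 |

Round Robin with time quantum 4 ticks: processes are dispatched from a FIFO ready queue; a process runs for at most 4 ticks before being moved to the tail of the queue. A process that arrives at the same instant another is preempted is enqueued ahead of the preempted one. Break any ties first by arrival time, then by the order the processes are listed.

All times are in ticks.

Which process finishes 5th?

T5

Timeline: | T1 0-4 | T2 4-5 | T3 5-6 | T4 6-10 | T5 10-14 | T1 14-17 | T5 17-24 |
Completion: T1=17  T2=5  T3=6  T4=10  T5=24
Turnaround (C−A): T1=17  T2=5  T3=6  T4=10  T5=24
Finish order: T2 → T3 → T4 → T1 → T5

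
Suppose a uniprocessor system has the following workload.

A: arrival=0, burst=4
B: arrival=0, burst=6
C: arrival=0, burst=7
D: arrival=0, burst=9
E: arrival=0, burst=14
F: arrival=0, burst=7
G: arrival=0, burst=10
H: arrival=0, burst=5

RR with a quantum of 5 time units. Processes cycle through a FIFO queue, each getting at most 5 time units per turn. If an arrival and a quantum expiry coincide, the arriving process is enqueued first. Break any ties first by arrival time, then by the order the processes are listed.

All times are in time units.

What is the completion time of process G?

Timeline: | A 0-4 | B 4-9 | C 9-14 | D 14-19 | E 19-24 | F 24-29 | G 29-34 | H 34-39 | B 39-40 | C 40-42 | D 42-46 | E 46-51 | F 51-53 | G 53-58 | E 58-62 |
Completion: A=4  B=40  C=42  D=46  E=62  F=53  G=58  H=39

58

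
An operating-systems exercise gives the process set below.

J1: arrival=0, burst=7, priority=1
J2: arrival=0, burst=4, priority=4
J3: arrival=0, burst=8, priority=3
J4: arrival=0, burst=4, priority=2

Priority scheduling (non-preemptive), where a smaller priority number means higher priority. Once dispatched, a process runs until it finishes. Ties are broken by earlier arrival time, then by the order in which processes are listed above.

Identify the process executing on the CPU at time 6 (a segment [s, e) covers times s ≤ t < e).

Gantt: | J1 0-7 | J4 7-11 | J3 11-19 | J2 19-23 |
Completion: J1=7  J2=23  J3=19  J4=11
Turnaround (C−A): J1=7  J2=23  J3=19  J4=11

J1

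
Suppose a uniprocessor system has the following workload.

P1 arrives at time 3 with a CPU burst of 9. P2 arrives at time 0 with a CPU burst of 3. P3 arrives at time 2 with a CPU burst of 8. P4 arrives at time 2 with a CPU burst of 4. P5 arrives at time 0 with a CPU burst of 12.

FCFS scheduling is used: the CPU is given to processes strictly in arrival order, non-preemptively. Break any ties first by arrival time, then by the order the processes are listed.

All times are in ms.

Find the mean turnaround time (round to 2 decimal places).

19.40

Schedule: | P2 0-3 | P5 3-15 | P3 15-23 | P4 23-27 | P1 27-36 |
Completion: P1=36  P2=3  P3=23  P4=27  P5=15
Turnaround times: P1=33, P2=3, P3=21, P4=25, P5=15
Average turnaround = (33+3+21+25+15) / 5 = 97/5 = 19.40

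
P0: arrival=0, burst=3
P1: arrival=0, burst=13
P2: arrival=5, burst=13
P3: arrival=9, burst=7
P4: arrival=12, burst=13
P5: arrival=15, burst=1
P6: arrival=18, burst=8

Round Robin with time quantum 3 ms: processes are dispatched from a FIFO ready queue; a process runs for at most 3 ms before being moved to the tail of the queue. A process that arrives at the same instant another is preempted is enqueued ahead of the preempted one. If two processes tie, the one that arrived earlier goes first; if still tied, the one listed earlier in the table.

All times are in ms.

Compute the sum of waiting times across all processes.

168

Timeline: | P0 0-3 | P1 3-6 | P2 6-9 | P1 9-12 | P3 12-15 | P2 15-18 | P4 18-21 | P1 21-24 | P5 24-25 | P3 25-28 | P6 28-31 | P2 31-34 | P4 34-37 | P1 37-40 | P3 40-41 | P6 41-44 | P2 44-47 | P4 47-50 | P1 50-51 | P6 51-53 | P2 53-54 | P4 54-58 |
Completion: P0=3  P1=51  P2=54  P3=41  P4=58  P5=25  P6=53
Turnaround (C−A): P0=3  P1=51  P2=49  P3=32  P4=46  P5=10  P6=35
Waiting = turnaround − burst: P0=0, P1=38, P2=36, P3=25, P4=33, P5=9, P6=27
Total waiting = 0 + 38 + 36 + 25 + 33 + 9 + 27 = 168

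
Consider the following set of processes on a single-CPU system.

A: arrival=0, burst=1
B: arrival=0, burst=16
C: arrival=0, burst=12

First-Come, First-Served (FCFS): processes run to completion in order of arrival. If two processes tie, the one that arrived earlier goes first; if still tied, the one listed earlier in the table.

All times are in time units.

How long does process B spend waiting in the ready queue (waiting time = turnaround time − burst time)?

1

Timeline: | A 0-1 | B 1-17 | C 17-29 |
Completion: A=1  B=17  C=29
Turnaround (C−A): A=1  B=17  C=29
Waiting(B) = turnaround − burst = 17 − 16 = 1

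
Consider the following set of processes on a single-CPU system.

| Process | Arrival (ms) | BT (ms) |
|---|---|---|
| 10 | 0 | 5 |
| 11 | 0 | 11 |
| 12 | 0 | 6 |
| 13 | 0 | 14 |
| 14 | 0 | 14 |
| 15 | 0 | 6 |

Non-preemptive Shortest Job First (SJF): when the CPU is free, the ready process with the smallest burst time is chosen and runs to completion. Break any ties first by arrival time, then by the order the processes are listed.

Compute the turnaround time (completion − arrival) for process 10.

5

Gantt: | 10 0-5 | 12 5-11 | 15 11-17 | 11 17-28 | 13 28-42 | 14 42-56 |
Completion: 10=5  11=28  12=11  13=42  14=56  15=17
Turnaround (C−A): 10=5  11=28  12=11  13=42  14=56  15=17
Turnaround(10) = completion − arrival = 5 − 0 = 5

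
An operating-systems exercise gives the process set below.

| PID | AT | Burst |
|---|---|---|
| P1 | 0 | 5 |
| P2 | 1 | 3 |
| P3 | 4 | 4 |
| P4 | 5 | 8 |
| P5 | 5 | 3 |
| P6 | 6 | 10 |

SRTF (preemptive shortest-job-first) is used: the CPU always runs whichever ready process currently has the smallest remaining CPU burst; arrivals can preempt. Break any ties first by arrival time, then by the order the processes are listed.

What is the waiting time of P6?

Schedule: | P1 0-1 | P2 1-4 | P1 4-8 | P5 8-11 | P3 11-15 | P4 15-23 | P6 23-33 |
Completion: P1=8  P2=4  P3=15  P4=23  P5=11  P6=33
Turnaround (C−A): P1=8  P2=3  P3=11  P4=18  P5=6  P6=27
Waiting(P6) = turnaround − burst = 27 − 10 = 17

17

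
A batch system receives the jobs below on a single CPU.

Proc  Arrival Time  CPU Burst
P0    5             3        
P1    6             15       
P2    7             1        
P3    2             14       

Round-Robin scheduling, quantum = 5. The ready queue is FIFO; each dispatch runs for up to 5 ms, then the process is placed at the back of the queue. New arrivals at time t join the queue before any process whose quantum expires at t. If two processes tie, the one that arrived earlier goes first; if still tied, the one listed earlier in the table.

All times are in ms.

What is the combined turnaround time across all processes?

Gantt: | idle 0-2 | P3 2-7 | P0 7-10 | P1 10-15 | P2 15-16 | P3 16-21 | P1 21-26 | P3 26-30 | P1 30-35 |
Completion: P0=10  P1=35  P2=16  P3=30
Turnaround (C−A): P0=5  P1=29  P2=9  P3=28
Turnaround = completion − arrival: P0=5, P1=29, P2=9, P3=28
Total turnaround = 5 + 29 + 9 + 28 = 71

71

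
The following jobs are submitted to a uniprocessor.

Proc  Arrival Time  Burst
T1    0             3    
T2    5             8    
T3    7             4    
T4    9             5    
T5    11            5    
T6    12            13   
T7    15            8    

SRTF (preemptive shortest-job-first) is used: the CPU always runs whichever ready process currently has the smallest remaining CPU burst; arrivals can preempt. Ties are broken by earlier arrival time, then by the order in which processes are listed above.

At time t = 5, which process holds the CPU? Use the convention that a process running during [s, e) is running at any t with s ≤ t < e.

Gantt: | T1 0-3 | idle 3-5 | T2 5-7 | T3 7-11 | T4 11-16 | T5 16-21 | T2 21-27 | T7 27-35 | T6 35-48 |
Completion: T1=3  T2=27  T3=11  T4=16  T5=21  T6=48  T7=35
Turnaround (C−A): T1=3  T2=22  T3=4  T4=7  T5=10  T6=36  T7=20

T2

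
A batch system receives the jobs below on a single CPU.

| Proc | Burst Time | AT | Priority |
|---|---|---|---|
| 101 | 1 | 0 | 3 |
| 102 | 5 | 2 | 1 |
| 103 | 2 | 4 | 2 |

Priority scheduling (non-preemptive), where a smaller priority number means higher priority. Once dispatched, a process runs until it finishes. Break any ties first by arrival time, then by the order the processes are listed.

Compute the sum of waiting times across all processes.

Timeline: | 101 0-1 | idle 1-2 | 102 2-7 | 103 7-9 |
Completion: 101=1  102=7  103=9
Turnaround (C−A): 101=1  102=5  103=5
Waiting = turnaround − burst: 101=0, 102=0, 103=3
Total waiting = 0 + 0 + 3 = 3

3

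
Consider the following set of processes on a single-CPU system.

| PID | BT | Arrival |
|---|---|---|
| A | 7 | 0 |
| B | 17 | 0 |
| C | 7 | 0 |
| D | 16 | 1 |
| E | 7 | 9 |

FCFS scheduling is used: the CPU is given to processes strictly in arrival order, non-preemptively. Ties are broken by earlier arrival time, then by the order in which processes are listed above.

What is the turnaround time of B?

24

Timeline: | A 0-7 | B 7-24 | C 24-31 | D 31-47 | E 47-54 |
Completion: A=7  B=24  C=31  D=47  E=54
Turnaround (C−A): A=7  B=24  C=31  D=46  E=45
Turnaround(B) = completion − arrival = 24 − 0 = 24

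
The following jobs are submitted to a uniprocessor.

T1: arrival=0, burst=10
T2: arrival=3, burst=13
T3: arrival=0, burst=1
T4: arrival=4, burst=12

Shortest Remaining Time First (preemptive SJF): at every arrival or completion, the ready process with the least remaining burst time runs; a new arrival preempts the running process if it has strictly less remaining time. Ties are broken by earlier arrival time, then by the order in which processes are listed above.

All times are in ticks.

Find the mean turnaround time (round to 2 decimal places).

16.00

Gantt: | T3 0-1 | T1 1-11 | T4 11-23 | T2 23-36 |
Completion: T1=11  T2=36  T3=1  T4=23
Turnaround (C−A): T1=11  T2=33  T3=1  T4=19
Turnaround times: T1=11, T2=33, T3=1, T4=19
Average turnaround = (11+33+1+19) / 4 = 64/4 = 16.00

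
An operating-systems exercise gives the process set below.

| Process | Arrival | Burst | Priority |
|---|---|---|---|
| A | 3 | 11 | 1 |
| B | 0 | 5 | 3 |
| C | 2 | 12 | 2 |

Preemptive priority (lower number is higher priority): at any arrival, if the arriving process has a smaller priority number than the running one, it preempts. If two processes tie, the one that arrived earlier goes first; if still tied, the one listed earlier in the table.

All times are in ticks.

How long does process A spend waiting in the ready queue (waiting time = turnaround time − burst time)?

0

Timeline: | B 0-2 | C 2-3 | A 3-14 | C 14-25 | B 25-28 |
Completion: A=14  B=28  C=25
Waiting(A) = turnaround − burst = 11 − 11 = 0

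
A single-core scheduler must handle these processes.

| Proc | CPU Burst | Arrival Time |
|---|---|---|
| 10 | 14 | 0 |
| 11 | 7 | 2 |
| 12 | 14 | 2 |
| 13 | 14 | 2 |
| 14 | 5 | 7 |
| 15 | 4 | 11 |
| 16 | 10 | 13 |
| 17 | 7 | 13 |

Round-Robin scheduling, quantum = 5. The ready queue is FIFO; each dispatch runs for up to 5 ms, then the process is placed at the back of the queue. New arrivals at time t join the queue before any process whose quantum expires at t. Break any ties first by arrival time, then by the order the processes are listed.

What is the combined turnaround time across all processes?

386

Schedule: | 10 0-5 | 11 5-10 | 12 10-15 | 13 15-20 | 10 20-25 | 14 25-30 | 11 30-32 | 15 32-36 | 16 36-41 | 17 41-46 | 12 46-51 | 13 51-56 | 10 56-60 | 16 60-65 | 17 65-67 | 12 67-71 | 13 71-75 |
Completion: 10=60  11=32  12=71  13=75  14=30  15=36  16=65  17=67
Turnaround (C−A): 10=60  11=30  12=69  13=73  14=23  15=25  16=52  17=54
Turnaround = completion − arrival: 10=60, 11=30, 12=69, 13=73, 14=23, 15=25, 16=52, 17=54
Total turnaround = 60 + 30 + 69 + 73 + 23 + 25 + 52 + 54 = 386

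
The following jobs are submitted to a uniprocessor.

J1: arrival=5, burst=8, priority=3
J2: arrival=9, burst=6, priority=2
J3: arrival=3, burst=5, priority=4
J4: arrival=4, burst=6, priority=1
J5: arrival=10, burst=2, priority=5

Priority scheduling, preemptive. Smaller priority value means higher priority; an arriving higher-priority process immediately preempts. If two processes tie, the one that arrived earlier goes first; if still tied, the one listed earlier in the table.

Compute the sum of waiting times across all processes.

50

Schedule: | idle 0-3 | J3 3-4 | J4 4-10 | J2 10-16 | J1 16-24 | J3 24-28 | J5 28-30 |
Completion: J1=24  J2=16  J3=28  J4=10  J5=30
Turnaround (C−A): J1=19  J2=7  J3=25  J4=6  J5=20
Waiting = turnaround − burst: J1=11, J2=1, J3=20, J4=0, J5=18
Total waiting = 11 + 1 + 20 + 0 + 18 = 50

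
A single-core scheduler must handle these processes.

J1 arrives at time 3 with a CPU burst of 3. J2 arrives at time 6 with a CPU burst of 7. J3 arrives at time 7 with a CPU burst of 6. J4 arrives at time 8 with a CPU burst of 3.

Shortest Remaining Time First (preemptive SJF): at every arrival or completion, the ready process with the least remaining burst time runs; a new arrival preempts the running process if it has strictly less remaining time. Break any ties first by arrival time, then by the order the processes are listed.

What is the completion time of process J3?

Gantt: | idle 0-3 | J1 3-6 | J2 6-8 | J4 8-11 | J2 11-16 | J3 16-22 |
Completion: J1=6  J2=16  J3=22  J4=11
Turnaround (C−A): J1=3  J2=10  J3=15  J4=3

22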